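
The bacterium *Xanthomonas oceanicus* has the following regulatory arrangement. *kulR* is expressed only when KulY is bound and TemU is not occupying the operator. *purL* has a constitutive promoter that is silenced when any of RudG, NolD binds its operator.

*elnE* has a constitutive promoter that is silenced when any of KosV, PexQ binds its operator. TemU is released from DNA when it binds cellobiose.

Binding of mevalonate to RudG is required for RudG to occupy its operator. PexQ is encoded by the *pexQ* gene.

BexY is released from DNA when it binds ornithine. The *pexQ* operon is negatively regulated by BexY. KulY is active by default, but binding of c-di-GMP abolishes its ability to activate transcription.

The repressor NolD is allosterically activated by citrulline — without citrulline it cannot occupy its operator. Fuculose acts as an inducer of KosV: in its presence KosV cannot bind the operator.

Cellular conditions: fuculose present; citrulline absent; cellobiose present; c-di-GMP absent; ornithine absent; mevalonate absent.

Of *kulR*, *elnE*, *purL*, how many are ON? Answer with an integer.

3

c-di-GMP is absent, so KulY is active.
Cellobiose is present, so TemU is inactive.
No repressor is bound and KulY is active, so *kulR* is transcribed.
→ *kulR* is ON.
Fuculose is present, so KosV is inactive.
Ornithine is absent, so BexY is active.
With repressor BexY bound, *pexQ* is not transcribed.
So PexQ is not produced.
With no repressor bound, *elnE* is transcribed.
→ *elnE* is ON.
Mevalonate is absent, so RudG is inactive.
Citrulline is absent, so NolD is inactive.
With no repressor bound, *purL* is transcribed.
→ *purL* is ON.
3 of the 3 genes are transcribed.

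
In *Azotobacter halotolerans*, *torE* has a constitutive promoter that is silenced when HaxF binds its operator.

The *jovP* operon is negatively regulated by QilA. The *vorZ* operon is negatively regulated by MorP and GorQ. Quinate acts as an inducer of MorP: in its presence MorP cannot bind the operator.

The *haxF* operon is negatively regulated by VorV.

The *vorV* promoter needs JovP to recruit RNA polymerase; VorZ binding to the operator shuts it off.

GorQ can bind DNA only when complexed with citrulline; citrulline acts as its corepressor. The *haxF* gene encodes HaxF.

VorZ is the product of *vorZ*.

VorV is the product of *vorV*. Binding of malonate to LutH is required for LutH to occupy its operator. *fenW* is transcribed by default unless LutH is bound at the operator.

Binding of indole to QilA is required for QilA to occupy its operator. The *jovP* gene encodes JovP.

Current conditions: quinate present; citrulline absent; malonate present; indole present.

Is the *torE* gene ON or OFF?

OFF

Quinate is present, so MorP is inactive.
Citrulline is absent, so GorQ is inactive.
With no repressor bound, *vorZ* is transcribed.
So VorZ is produced and active.
Indole is present, so QilA is active.
With repressor QilA bound, *jovP* is not transcribed.
So JovP is not produced.
With repressor VorZ bound, *vorV* is not transcribed.
So VorV is not produced.
With no repressor bound, *haxF* is transcribed.
So HaxF is produced and active.
With repressor HaxF bound, *torE* is not transcribed.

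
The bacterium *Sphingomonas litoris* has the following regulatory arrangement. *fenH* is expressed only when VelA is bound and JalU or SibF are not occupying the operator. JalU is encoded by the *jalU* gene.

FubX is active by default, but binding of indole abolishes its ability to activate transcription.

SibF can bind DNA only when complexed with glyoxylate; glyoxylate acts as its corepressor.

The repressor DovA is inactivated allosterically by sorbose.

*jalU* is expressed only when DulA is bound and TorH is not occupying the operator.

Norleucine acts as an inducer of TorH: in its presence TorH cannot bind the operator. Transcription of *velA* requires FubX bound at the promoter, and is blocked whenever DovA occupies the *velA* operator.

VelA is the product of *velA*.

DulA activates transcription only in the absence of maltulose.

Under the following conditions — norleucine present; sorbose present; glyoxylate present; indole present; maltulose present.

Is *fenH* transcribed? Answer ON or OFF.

Indole is present, so FubX is inactive.
Sorbose is present, so DovA is inactive.
Required activator FubX is absent, so *velA* is not transcribed.
So VelA is not produced.
Norleucine is present, so TorH is inactive.
Maltulose is present, so DulA is inactive.
Required activator DulA is absent, so *jalU* is not transcribed.
So JalU is not produced.
Glyoxylate is present, so SibF is active.
With repressor SibF bound, *fenH* is not transcribed.

OFF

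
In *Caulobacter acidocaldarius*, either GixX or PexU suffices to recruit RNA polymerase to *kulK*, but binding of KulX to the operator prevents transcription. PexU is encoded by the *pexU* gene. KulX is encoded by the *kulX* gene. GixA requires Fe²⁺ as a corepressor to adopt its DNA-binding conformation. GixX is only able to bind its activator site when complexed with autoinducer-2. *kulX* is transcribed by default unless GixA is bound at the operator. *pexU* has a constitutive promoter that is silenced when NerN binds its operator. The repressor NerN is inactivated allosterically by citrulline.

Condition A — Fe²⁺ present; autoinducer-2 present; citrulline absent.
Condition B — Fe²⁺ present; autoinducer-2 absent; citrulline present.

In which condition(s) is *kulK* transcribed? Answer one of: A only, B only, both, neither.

both

Condition A:
Fe²⁺ is present, so GixA is active.
With repressor GixA bound, *kulX* is not transcribed.
So KulX is not produced.
Autoinducer-2 is present, so GixX is active.
Citrulline is absent, so NerN is active.
With repressor NerN bound, *pexU* is not transcribed.
So PexU is not produced.
Activator GixX is present, so *kulK* is transcribed.
→ *kulK* is ON in A.
Condition B:
Fe²⁺ is present, so GixA is active.
With repressor GixA bound, *kulX* is not transcribed.
So KulX is not produced.
Autoinducer-2 is absent, so GixX is inactive.
Citrulline is present, so NerN is inactive.
With no repressor bound, *pexU* is transcribed.
So PexU is produced and active.
Activator PexU is present, so *kulK* is transcribed.
→ *kulK* is ON in B.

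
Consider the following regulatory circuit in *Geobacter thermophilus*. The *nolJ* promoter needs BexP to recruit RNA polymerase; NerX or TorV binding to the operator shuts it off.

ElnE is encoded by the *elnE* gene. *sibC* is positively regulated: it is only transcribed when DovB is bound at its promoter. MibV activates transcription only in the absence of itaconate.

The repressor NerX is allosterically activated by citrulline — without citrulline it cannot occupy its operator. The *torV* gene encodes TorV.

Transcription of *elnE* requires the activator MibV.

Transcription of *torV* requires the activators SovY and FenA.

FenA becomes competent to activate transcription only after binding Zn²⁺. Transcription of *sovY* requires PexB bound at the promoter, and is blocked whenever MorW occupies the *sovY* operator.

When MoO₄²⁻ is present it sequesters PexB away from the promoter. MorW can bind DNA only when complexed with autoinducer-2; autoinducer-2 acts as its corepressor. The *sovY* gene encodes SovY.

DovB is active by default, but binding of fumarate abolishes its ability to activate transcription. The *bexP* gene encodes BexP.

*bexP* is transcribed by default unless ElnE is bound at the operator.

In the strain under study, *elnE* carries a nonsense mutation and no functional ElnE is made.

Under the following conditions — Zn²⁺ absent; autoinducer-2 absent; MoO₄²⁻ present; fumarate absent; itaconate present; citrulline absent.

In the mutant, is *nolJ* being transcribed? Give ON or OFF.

ON

ElnE is non-functional in this strain, so it has no effect.
With no repressor bound, *bexP* is transcribed.
So BexP is produced and active.
Citrulline is absent, so NerX is inactive.
MoO₄²⁻ is present, so PexB is inactive.
Autoinducer-2 is absent, so MorW is inactive.
Required activator PexB is absent, so *sovY* is not transcribed.
So SovY is not produced.
Zn²⁺ is absent, so FenA is inactive.
Required activator SovY is absent, so *torV* is not transcribed.
So TorV is not produced.
No repressor is bound and BexP is active, so *nolJ* is transcribed.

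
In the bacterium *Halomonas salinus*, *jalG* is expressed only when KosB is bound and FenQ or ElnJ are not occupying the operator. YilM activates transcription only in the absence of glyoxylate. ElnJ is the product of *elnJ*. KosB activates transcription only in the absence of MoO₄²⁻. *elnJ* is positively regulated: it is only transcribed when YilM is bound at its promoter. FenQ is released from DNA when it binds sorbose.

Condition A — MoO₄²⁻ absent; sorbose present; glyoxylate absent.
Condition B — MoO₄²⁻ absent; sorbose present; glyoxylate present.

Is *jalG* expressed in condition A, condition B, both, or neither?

B only

Condition A:
MoO₄²⁻ is absent, so KosB is active.
Sorbose is present, so FenQ is inactive.
Glyoxylate is absent, so YilM is active.
No repressor is bound and YilM is active, so *elnJ* is transcribed.
So ElnJ is produced and active.
With repressor ElnJ bound, *jalG* is not transcribed.
→ *jalG* is OFF in A.
Condition B:
MoO₄²⁻ is absent, so KosB is active.
Sorbose is present, so FenQ is inactive.
Glyoxylate is present, so YilM is inactive.
Required activator YilM is absent, so *elnJ* is not transcribed.
So ElnJ is not produced.
No repressor is bound and KosB is active, so *jalG* is transcribed.
→ *jalG* is ON in B.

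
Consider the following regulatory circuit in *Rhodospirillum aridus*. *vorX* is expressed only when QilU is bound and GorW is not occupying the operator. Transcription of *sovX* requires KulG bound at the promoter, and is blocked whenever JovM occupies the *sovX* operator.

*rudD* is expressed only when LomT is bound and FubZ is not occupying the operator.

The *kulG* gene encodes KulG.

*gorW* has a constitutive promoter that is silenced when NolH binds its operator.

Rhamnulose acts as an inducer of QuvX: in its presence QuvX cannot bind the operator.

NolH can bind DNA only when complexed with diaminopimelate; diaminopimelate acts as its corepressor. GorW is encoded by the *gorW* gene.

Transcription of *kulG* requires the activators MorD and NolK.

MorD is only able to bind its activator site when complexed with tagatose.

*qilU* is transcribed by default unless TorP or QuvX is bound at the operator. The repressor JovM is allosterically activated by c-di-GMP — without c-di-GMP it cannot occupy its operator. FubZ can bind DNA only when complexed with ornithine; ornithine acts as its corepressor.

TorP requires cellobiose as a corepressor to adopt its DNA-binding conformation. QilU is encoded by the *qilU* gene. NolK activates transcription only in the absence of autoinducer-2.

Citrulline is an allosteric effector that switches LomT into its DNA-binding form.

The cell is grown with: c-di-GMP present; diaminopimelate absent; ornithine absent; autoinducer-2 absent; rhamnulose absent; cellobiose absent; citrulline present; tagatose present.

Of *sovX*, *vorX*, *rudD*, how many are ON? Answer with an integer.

1

Tagatose is present, so MorD is active.
Autoinducer-2 is absent, so NolK is active.
No repressor is bound and MorD and NolK are active, so *kulG* is transcribed.
So KulG is produced and active.
c-di-GMP is present, so JovM is active.
With repressor JovM bound, *sovX* is not transcribed.
→ *sovX* is OFF.
Diaminopimelate is absent, so NolH is inactive.
With no repressor bound, *gorW* is transcribed.
So GorW is produced and active.
Cellobiose is absent, so TorP is inactive.
Rhamnulose is absent, so QuvX is active.
With repressor QuvX bound, *qilU* is not transcribed.
So QilU is not produced.
With repressor GorW bound, *vorX* is not transcribed.
→ *vorX* is OFF.
Ornithine is absent, so FubZ is inactive.
Citrulline is present, so LomT is active.
No repressor is bound and LomT is active, so *rudD* is transcribed.
→ *rudD* is ON.
1 of the 3 genes is transcribed.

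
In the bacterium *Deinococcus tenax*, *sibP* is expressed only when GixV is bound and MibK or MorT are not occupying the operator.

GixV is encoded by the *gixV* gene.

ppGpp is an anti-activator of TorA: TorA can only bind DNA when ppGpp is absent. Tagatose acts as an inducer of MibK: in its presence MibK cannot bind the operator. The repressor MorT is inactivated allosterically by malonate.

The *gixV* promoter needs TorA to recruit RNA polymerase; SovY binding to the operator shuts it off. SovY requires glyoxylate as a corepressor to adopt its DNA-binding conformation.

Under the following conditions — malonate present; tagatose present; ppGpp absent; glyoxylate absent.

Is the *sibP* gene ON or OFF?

ON

Tagatose is present, so MibK is inactive.
Malonate is present, so MorT is inactive.
Glyoxylate is absent, so SovY is inactive.
ppGpp is absent, so TorA is active.
No repressor is bound and TorA is active, so *gixV* is transcribed.
So GixV is produced and active.
No repressor is bound and GixV is active, so *sibP* is transcribed.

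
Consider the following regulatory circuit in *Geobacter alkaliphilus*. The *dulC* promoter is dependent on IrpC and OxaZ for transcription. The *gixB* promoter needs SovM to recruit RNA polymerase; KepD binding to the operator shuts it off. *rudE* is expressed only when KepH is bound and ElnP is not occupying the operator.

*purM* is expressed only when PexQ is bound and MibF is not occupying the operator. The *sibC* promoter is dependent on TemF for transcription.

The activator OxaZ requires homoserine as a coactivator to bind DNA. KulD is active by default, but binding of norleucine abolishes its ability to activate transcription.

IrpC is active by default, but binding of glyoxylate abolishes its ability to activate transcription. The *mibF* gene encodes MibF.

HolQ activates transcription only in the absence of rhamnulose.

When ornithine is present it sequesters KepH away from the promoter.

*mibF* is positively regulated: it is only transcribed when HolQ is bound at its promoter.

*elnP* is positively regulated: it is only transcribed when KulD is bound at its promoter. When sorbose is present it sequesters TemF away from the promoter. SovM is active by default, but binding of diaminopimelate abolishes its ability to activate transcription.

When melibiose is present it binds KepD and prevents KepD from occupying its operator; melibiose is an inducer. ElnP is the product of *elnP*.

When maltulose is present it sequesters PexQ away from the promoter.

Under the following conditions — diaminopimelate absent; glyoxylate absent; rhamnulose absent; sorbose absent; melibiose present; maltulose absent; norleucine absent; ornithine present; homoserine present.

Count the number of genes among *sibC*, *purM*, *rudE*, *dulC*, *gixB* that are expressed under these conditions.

3

Sorbose is absent, so TemF is active.
No repressor is bound and TemF is active, so *sibC* is transcribed.
→ *sibC* is ON.
Rhamnulose is absent, so HolQ is active.
No repressor is bound and HolQ is active, so *mibF* is transcribed.
So MibF is produced and active.
Maltulose is absent, so PexQ is active.
With repressor MibF bound, *purM* is not transcribed.
→ *purM* is OFF.
Ornithine is present, so KepH is inactive.
Norleucine is absent, so KulD is active.
No repressor is bound and KulD is active, so *elnP* is transcribed.
So ElnP is produced and active.
With repressor ElnP bound, *rudE* is not transcribed.
→ *rudE* is OFF.
Glyoxylate is absent, so IrpC is active.
Homoserine is present, so OxaZ is active.
No repressor is bound and IrpC and OxaZ are active, so *dulC* is transcribed.
→ *dulC* is ON.
Melibiose is present, so KepD is inactive.
Diaminopimelate is absent, so SovM is active.
No repressor is bound and SovM is active, so *gixB* is transcribed.
→ *gixB* is ON.
3 of the 5 genes are transcribed.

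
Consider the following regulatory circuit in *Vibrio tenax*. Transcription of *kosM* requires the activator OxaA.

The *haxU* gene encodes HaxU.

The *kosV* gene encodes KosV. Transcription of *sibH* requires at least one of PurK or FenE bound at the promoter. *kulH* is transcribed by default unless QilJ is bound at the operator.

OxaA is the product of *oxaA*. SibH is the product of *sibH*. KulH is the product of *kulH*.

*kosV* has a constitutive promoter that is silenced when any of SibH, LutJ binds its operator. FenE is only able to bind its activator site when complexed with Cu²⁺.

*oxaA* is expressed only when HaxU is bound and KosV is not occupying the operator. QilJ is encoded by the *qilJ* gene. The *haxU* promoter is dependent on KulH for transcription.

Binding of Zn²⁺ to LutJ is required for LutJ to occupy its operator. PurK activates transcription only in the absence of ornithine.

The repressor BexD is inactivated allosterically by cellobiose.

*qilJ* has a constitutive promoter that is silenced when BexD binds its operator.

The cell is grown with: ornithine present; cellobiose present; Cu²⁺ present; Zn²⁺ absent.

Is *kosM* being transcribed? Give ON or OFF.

Cellobiose is present, so BexD is inactive.
With no repressor bound, *qilJ* is transcribed.
So QilJ is produced and active.
With repressor QilJ bound, *kulH* is not transcribed.
So KulH is not produced.
Required activator KulH is absent, so *haxU* is not transcribed.
So HaxU is not produced.
Ornithine is present, so PurK is inactive.
Cu²⁺ is present, so FenE is active.
Activator FenE is present, so *sibH* is transcribed.
So SibH is produced and active.
Zn²⁺ is absent, so LutJ is inactive.
With repressor SibH bound, *kosV* is not transcribed.
So KosV is not produced.
Required activator HaxU is absent, so *oxaA* is not transcribed.
So OxaA is not produced.
Required activator OxaA is absent, so *kosM* is not transcribed.

OFF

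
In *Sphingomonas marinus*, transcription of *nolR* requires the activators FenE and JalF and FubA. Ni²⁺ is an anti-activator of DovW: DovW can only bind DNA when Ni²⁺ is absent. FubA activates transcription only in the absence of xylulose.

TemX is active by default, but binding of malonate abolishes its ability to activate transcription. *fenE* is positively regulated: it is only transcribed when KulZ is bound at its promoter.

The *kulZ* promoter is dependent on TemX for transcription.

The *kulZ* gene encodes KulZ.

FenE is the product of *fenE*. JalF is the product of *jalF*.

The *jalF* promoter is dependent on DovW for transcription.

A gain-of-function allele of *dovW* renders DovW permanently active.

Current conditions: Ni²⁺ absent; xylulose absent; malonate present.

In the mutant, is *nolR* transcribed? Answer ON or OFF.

Malonate is present, so TemX is inactive.
Required activator TemX is absent, so *kulZ* is not transcribed.
So KulZ is not produced.
Required activator KulZ is absent, so *fenE* is not transcribed.
So FenE is not produced.
DovW is constitutively active in this strain.
No repressor is bound and DovW is active, so *jalF* is transcribed.
So JalF is produced and active.
Xylulose is absent, so FubA is active.
Required activator FenE is absent, so *nolR* is not transcribed.

OFF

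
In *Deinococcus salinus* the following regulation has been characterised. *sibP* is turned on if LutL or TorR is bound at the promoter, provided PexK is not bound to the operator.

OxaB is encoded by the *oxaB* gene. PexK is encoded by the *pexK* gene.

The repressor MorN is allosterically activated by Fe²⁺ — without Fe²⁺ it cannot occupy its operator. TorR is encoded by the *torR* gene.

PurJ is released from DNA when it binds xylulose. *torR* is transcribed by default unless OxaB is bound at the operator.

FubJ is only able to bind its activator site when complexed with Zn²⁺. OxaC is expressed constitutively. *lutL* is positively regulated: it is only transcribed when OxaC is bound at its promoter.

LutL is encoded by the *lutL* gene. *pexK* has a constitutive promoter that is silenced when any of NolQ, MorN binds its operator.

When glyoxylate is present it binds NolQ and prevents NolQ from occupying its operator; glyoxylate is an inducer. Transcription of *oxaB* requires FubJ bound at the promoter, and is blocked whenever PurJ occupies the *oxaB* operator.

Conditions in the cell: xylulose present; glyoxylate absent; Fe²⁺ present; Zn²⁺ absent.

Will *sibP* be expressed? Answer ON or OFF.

Glyoxylate is absent, so NolQ is active.
Fe²⁺ is present, so MorN is active.
With repressor NolQ bound, *pexK* is not transcribed.
So PexK is not produced.
OxaC is produced constitutively and is active.
No repressor is bound and OxaC is active, so *lutL* is transcribed.
So LutL is produced and active.
Zn²⁺ is absent, so FubJ is inactive.
Xylulose is present, so PurJ is inactive.
Required activator FubJ is absent, so *oxaB* is not transcribed.
So OxaB is not produced.
With no repressor bound, *torR* is transcribed.
So TorR is produced and active.
Activator LutL is present, so *sibP* is transcribed.

ON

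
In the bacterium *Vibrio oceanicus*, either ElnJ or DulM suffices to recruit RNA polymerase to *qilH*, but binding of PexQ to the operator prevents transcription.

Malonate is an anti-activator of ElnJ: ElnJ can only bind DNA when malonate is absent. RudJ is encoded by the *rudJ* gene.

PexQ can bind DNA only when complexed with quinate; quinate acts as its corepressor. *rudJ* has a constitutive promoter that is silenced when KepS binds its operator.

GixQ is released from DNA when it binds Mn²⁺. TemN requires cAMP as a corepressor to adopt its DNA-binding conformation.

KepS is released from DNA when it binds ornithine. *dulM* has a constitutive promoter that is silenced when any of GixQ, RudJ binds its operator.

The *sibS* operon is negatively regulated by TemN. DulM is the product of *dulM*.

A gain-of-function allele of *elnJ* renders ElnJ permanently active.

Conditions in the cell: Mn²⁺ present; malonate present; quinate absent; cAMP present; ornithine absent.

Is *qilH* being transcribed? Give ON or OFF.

ElnJ is constitutively active in this strain.
Mn²⁺ is present, so GixQ is inactive.
Ornithine is absent, so KepS is active.
With repressor KepS bound, *rudJ* is not transcribed.
So RudJ is not produced.
With no repressor bound, *dulM* is transcribed.
So DulM is produced and active.
Quinate is absent, so PexQ is inactive.
Activator ElnJ is present, so *qilH* is transcribed.

ON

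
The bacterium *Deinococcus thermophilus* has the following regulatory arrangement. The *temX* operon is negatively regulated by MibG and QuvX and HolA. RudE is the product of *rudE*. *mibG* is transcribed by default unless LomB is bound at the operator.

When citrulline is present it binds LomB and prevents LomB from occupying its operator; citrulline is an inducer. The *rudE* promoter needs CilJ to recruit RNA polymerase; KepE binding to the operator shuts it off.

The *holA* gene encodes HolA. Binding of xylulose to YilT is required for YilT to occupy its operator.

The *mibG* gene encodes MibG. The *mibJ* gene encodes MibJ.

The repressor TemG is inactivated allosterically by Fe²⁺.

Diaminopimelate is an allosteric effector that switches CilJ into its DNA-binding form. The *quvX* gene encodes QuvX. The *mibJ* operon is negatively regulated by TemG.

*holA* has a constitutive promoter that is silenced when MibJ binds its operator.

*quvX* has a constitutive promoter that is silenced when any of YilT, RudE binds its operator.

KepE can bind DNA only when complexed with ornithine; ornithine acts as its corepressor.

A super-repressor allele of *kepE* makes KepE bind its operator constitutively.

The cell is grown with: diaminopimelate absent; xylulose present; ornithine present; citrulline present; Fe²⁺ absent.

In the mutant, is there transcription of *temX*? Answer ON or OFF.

OFF

Citrulline is present, so LomB is inactive.
With no repressor bound, *mibG* is transcribed.
So MibG is produced and active.
Xylulose is present, so YilT is active.
KepE is constitutively active in this strain.
Diaminopimelate is absent, so CilJ is inactive.
With repressor KepE bound, *rudE* is not transcribed.
So RudE is not produced.
With repressor YilT bound, *quvX* is not transcribed.
So QuvX is not produced.
Fe²⁺ is absent, so TemG is active.
With repressor TemG bound, *mibJ* is not transcribed.
So MibJ is not produced.
With no repressor bound, *holA* is transcribed.
So HolA is produced and active.
With repressor MibG bound, *temX* is not transcribed.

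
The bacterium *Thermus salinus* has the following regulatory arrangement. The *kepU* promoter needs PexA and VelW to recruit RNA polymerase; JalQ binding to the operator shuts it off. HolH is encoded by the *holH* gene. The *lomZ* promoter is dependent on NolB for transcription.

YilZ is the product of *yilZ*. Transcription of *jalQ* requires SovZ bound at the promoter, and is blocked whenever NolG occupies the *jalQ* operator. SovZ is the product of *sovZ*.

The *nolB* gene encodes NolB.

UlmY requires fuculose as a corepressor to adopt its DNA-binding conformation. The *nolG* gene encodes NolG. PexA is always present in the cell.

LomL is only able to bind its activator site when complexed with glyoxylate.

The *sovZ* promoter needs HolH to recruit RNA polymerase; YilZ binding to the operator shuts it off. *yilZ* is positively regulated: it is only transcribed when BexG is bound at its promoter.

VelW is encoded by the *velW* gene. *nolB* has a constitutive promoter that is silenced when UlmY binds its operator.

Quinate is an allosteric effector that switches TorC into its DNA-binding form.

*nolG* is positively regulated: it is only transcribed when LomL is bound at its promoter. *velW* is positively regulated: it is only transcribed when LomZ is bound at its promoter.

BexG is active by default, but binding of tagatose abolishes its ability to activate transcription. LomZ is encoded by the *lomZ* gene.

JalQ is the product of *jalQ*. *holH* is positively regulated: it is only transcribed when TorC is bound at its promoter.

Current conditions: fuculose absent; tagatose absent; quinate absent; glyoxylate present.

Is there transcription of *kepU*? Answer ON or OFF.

Quinate is absent, so TorC is inactive.
Required activator TorC is absent, so *holH* is not transcribed.
So HolH is not produced.
Tagatose is absent, so BexG is active.
No repressor is bound and BexG is active, so *yilZ* is transcribed.
So YilZ is produced and active.
With repressor YilZ bound, *sovZ* is not transcribed.
So SovZ is not produced.
Glyoxylate is present, so LomL is active.
No repressor is bound and LomL is active, so *nolG* is transcribed.
So NolG is produced and active.
With repressor NolG bound, *jalQ* is not transcribed.
So JalQ is not produced.
PexA is produced constitutively and is active.
Fuculose is absent, so UlmY is inactive.
With no repressor bound, *nolB* is transcribed.
So NolB is produced and active.
No repressor is bound and NolB is active, so *lomZ* is transcribed.
So LomZ is produced and active.
No repressor is bound and LomZ is active, so *velW* is transcribed.
So VelW is produced and active.
No repressor is bound and PexA and VelW are active, so *kepU* is transcribed.

ON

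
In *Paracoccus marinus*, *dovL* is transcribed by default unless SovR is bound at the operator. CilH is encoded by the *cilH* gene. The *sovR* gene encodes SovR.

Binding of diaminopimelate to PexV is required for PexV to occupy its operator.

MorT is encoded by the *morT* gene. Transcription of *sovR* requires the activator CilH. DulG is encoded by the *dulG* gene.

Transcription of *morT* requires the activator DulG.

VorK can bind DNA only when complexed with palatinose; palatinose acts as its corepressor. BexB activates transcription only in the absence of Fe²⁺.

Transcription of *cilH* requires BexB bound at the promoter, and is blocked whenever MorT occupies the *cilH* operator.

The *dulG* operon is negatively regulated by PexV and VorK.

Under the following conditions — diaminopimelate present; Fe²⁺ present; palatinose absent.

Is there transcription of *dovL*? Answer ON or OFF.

ON

Diaminopimelate is present, so PexV is active.
Palatinose is absent, so VorK is inactive.
With repressor PexV bound, *dulG* is not transcribed.
So DulG is not produced.
Required activator DulG is absent, so *morT* is not transcribed.
So MorT is not produced.
Fe²⁺ is present, so BexB is inactive.
Required activator BexB is absent, so *cilH* is not transcribed.
So CilH is not produced.
Required activator CilH is absent, so *sovR* is not transcribed.
So SovR is not produced.
With no repressor bound, *dovL* is transcribed.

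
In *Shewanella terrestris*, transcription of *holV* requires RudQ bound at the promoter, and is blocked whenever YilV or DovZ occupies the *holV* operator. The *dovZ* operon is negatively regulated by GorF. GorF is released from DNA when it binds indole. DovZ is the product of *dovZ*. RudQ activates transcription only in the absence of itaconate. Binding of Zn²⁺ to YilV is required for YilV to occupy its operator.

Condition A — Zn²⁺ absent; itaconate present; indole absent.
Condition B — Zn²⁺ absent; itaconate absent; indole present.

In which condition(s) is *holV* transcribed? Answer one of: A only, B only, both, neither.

Condition A:
Zn²⁺ is absent, so YilV is inactive.
Itaconate is present, so RudQ is inactive.
Indole is absent, so GorF is active.
With repressor GorF bound, *dovZ* is not transcribed.
So DovZ is not produced.
Required activator RudQ is absent, so *holV* is not transcribed.
→ *holV* is OFF in A.
Condition B:
Zn²⁺ is absent, so YilV is inactive.
Itaconate is absent, so RudQ is active.
Indole is present, so GorF is inactive.
With no repressor bound, *dovZ* is transcribed.
So DovZ is produced and active.
With repressor DovZ bound, *holV* is not transcribed.
→ *holV* is OFF in B.

neither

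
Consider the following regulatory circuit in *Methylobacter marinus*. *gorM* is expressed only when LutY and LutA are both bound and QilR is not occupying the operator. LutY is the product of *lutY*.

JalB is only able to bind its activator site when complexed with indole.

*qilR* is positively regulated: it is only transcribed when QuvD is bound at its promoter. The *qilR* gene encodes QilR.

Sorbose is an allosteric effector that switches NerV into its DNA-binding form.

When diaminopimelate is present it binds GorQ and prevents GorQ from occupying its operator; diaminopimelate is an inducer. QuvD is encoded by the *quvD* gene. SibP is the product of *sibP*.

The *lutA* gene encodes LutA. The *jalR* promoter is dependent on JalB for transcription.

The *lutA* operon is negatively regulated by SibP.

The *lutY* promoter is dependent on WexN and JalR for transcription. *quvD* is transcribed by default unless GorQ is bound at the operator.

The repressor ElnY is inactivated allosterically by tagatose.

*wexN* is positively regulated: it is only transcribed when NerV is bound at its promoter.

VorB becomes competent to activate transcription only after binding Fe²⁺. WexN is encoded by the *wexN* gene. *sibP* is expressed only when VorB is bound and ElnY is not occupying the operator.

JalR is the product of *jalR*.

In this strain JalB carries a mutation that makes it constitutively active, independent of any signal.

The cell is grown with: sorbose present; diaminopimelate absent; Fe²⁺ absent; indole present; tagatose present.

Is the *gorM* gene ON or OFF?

ON

Diaminopimelate is absent, so GorQ is active.
With repressor GorQ bound, *quvD* is not transcribed.
So QuvD is not produced.
Required activator QuvD is absent, so *qilR* is not transcribed.
So QilR is not produced.
Sorbose is present, so NerV is active.
No repressor is bound and NerV is active, so *wexN* is transcribed.
So WexN is produced and active.
JalB is constitutively active in this strain.
No repressor is bound and JalB is active, so *jalR* is transcribed.
So JalR is produced and active.
No repressor is bound and WexN and JalR are active, so *lutY* is transcribed.
So LutY is produced and active.
Fe²⁺ is absent, so VorB is inactive.
Tagatose is present, so ElnY is inactive.
Required activator VorB is absent, so *sibP* is not transcribed.
So SibP is not produced.
With no repressor bound, *lutA* is transcribed.
So LutA is produced and active.
No repressor is bound and LutY and LutA are active, so *gorM* is transcribed.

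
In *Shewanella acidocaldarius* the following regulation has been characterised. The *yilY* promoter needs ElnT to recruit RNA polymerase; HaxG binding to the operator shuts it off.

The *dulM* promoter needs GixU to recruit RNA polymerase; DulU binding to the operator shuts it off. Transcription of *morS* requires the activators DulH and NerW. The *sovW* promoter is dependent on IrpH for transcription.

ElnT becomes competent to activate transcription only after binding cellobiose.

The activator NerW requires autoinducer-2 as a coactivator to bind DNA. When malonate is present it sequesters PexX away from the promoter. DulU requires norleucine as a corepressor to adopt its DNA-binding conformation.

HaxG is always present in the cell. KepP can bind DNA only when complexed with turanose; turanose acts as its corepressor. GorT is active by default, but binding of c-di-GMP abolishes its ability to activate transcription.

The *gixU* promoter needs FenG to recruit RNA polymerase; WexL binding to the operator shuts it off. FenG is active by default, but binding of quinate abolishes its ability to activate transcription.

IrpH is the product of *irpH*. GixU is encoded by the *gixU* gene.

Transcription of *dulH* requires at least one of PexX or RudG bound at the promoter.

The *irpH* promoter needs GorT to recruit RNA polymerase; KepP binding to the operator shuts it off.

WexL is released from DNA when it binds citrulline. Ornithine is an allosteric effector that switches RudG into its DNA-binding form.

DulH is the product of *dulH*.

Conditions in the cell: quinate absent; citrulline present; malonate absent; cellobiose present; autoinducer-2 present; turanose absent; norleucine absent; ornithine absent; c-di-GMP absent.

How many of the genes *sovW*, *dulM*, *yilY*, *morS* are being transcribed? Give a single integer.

3

Turanose is absent, so KepP is inactive.
c-di-GMP is absent, so GorT is active.
No repressor is bound and GorT is active, so *irpH* is transcribed.
So IrpH is produced and active.
No repressor is bound and IrpH is active, so *sovW* is transcribed.
→ *sovW* is ON.
Citrulline is present, so WexL is inactive.
Quinate is absent, so FenG is active.
No repressor is bound and FenG is active, so *gixU* is transcribed.
So GixU is produced and active.
Norleucine is absent, so DulU is inactive.
No repressor is bound and GixU is active, so *dulM* is transcribed.
→ *dulM* is ON.
Cellobiose is present, so ElnT is active.
HaxG is produced constitutively and is active.
With repressor HaxG bound, *yilY* is not transcribed.
→ *yilY* is OFF.
Malonate is absent, so PexX is active.
Ornithine is absent, so RudG is inactive.
Activator PexX is present, so *dulH* is transcribed.
So DulH is produced and active.
Autoinducer-2 is present, so NerW is active.
No repressor is bound and DulH and NerW are active, so *morS* is transcribed.
→ *morS* is ON.
3 of the 4 genes are transcribed.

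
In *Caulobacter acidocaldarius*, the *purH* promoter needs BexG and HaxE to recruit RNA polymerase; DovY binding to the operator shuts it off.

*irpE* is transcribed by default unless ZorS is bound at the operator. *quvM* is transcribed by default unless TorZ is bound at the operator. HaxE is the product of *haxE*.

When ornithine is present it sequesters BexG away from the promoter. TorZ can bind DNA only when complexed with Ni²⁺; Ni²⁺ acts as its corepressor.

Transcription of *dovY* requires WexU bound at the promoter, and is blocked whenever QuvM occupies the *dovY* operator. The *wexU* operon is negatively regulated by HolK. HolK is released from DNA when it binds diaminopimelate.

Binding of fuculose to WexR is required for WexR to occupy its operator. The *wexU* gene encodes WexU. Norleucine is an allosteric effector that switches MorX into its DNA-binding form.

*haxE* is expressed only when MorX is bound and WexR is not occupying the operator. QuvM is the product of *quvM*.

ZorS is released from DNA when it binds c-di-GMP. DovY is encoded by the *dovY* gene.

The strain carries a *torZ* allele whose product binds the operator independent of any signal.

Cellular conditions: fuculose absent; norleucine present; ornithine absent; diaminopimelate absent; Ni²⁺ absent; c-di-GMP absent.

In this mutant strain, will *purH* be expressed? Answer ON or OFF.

Ornithine is absent, so BexG is active.
Norleucine is present, so MorX is active.
Fuculose is absent, so WexR is inactive.
No repressor is bound and MorX is active, so *haxE* is transcribed.
So HaxE is produced and active.
Diaminopimelate is absent, so HolK is active.
With repressor HolK bound, *wexU* is not transcribed.
So WexU is not produced.
TorZ is constitutively active in this strain.
With repressor TorZ bound, *quvM* is not transcribed.
So QuvM is not produced.
Required activator WexU is absent, so *dovY* is not transcribed.
So DovY is not produced.
No repressor is bound and BexG and HaxE are active, so *purH* is transcribed.

ON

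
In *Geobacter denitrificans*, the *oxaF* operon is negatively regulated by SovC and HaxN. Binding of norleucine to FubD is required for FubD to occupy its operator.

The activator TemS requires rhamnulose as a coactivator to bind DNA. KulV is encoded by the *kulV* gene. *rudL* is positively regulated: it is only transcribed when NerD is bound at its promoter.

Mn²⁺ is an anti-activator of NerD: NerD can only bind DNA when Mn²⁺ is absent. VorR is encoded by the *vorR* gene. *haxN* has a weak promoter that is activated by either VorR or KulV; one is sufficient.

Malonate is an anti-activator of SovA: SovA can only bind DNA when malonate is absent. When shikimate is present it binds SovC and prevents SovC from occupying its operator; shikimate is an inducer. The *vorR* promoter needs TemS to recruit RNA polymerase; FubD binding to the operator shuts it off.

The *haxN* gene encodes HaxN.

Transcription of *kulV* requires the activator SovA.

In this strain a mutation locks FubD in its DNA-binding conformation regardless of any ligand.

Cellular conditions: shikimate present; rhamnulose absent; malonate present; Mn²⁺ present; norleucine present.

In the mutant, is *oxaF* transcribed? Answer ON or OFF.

Shikimate is present, so SovC is inactive.
Rhamnulose is absent, so TemS is inactive.
FubD is constitutively active in this strain.
With repressor FubD bound, *vorR* is not transcribed.
So VorR is not produced.
Malonate is present, so SovA is inactive.
Required activator SovA is absent, so *kulV* is not transcribed.
So KulV is not produced.
No activator is available at the *haxN* promoter, so *haxN* is not transcribed.
So HaxN is not produced.
With no repressor bound, *oxaF* is transcribed.

ON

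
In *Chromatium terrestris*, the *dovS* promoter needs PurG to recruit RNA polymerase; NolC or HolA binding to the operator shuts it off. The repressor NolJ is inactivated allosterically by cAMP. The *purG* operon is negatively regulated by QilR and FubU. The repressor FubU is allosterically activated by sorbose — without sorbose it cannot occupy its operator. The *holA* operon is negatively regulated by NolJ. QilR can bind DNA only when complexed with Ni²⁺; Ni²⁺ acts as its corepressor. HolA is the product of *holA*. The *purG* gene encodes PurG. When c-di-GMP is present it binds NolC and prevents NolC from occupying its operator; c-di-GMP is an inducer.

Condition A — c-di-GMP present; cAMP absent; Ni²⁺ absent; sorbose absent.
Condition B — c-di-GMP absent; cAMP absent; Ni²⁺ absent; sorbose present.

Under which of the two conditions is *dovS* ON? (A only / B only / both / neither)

Condition A:
c-di-GMP is present, so NolC is inactive.
cAMP is absent, so NolJ is active.
With repressor NolJ bound, *holA* is not transcribed.
So HolA is not produced.
Ni²⁺ is absent, so QilR is inactive.
Sorbose is absent, so FubU is inactive.
With no repressor bound, *purG* is transcribed.
So PurG is produced and active.
No repressor is bound and PurG is active, so *dovS* is transcribed.
→ *dovS* is ON in A.
Condition B:
c-di-GMP is absent, so NolC is active.
cAMP is absent, so NolJ is active.
With repressor NolJ bound, *holA* is not transcribed.
So HolA is not produced.
Ni²⁺ is absent, so QilR is inactive.
Sorbose is present, so FubU is active.
With repressor FubU bound, *purG* is not transcribed.
So PurG is not produced.
With repressor NolC bound, *dovS* is not transcribed.
→ *dovS* is OFF in B.

A only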